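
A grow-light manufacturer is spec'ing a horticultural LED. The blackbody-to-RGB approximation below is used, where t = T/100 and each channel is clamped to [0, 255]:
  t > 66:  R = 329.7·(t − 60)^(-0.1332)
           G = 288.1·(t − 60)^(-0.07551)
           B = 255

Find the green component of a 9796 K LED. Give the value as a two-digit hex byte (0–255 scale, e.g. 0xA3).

0xDB

t = 9796/100 = 97.96; the t > 66 branch applies.
G = 288.1·(97.96 − 60)^(-0.07551) = 288.1·37.96^(-0.07551) = 288.1·0.75988 = 218.921.
Rounded: 219; in hex, 0xDB.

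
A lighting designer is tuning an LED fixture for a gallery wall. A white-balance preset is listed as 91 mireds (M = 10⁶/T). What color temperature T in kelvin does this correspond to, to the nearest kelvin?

T = 10⁶ / 91 = 10989.01 K → 10989 K.

10989 K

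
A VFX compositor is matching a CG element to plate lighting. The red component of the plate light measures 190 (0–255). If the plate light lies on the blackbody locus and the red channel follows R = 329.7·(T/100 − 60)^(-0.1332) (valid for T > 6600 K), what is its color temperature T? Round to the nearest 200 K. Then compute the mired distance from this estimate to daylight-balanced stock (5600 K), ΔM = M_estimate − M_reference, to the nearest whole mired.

(t − 60)^(-0.1332) = 190/329.7 = 0.57628.
t − 60 = 0.57628^(1/-0.1332) = 0.57628^(-7.508) = 62.667, so t = 122.667.
T = 100·t = 12267 K → 12200 K to the nearest 200 K.
M_estimate = 10⁶/12200 = 81.97; M_reference = 10⁶/5600 = 178.57.
ΔM = 81.97 − 178.57 = -96.60 → -97 mireds.

-97 mireds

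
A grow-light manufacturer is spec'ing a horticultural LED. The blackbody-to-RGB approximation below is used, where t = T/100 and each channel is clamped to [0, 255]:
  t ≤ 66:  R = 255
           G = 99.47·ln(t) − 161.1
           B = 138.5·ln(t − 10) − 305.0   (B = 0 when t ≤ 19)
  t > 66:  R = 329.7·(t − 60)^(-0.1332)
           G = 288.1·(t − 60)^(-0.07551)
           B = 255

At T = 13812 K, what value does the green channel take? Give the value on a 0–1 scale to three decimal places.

t = 13812/100 = 138.12; the t > 66 branch applies.
G = 288.1·(138.12 − 60)^(-0.07551) = 288.1·78.12^(-0.07551) = 288.1·0.71958 = 207.310.
On a 0–1 scale: 207.310/255 = 0.8130 → 0.813.

0.813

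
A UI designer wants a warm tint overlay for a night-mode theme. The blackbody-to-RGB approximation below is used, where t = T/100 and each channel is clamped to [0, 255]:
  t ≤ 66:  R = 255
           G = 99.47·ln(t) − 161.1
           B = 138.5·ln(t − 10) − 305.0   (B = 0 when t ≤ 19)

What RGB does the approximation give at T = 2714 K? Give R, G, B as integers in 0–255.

t = 2714/100 = 27.14; the t ≤ 66 branch applies.
R = 255 by definition for t ≤ 66.
G = 99.47·ln 27.14 − 161.1 = 99.47·3.3010 − 161.1 = 167.251.
B = 138.5·ln(27.14 − 10) − 305.0 = 138.5·ln 17.14 − 305.0 = 138.5·2.8414 − 305.0 = 88.536.
Rounded: (255, 167, 89).

R=255, G=167, B=89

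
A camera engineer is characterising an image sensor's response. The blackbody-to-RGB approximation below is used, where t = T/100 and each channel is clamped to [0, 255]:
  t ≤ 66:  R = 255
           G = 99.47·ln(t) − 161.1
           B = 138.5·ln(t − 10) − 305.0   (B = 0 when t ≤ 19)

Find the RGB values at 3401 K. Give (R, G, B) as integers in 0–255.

t = 3401/100 = 34.01; the t ≤ 66 branch applies.
R = 255 by definition for t ≤ 66.
G = 99.47·ln 34.01 − 161.1 = 99.47·3.5267 − 161.1 = 189.696.
B = 138.5·ln(34.01 − 10) − 305.0 = 138.5·ln 24.01 − 305.0 = 138.5·3.1785 − 305.0 = 135.218.
Rounded: (255, 190, 135).

(255, 190, 135)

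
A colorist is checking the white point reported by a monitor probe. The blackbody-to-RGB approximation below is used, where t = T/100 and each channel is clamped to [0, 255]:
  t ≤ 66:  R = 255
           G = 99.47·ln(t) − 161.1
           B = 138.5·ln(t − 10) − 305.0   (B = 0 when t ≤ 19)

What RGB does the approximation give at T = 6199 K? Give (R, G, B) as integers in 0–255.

t = 6199/100 = 61.99; the t ≤ 66 branch applies.
R = 255 by definition for t ≤ 66.
G = 99.47·ln 61.99 − 161.1 = 99.47·4.1270 − 161.1 = 249.410.
B = 138.5·ln(61.99 − 10) − 305.0 = 138.5·ln 51.99 − 305.0 = 138.5·3.9511 − 305.0 = 242.221.
Rounded: (255, 249, 242).

(255, 249, 242)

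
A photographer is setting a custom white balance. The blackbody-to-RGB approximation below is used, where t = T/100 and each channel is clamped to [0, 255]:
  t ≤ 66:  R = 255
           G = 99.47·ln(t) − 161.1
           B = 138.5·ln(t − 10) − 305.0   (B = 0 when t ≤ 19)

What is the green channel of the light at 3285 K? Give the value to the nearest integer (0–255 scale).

t = 3285/100 = 32.85; the t ≤ 66 branch applies.
G = 99.47·ln 32.85 − 161.1 = 99.47·3.4920 − 161.1 = 186.244.
Rounded: 186.

186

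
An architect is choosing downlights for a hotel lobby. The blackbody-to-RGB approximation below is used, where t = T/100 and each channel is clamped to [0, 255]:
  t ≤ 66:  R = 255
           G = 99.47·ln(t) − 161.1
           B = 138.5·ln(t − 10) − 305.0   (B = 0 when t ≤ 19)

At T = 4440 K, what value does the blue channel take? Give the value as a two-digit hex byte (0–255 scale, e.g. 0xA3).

0xB9

t = 4440/100 = 44.4; the t ≤ 66 branch applies.
B = 138.5·ln(44.4 − 10) − 305.0 = 138.5·ln 34.4 − 305.0 = 138.5·3.5381 − 305.0 = 185.021.
Rounded: 185; in hex, 0xB9.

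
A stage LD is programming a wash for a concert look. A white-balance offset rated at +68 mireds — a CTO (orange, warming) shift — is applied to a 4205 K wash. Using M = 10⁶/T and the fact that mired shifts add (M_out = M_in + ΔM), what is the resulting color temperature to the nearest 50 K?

M_in = 10⁶/4205 = 237.81 mireds.
M_out = 237.81 + (+68) = 305.81 mireds.
T_out = 10⁶/305.81 = 3270.0 K → 3250 K.

3250 K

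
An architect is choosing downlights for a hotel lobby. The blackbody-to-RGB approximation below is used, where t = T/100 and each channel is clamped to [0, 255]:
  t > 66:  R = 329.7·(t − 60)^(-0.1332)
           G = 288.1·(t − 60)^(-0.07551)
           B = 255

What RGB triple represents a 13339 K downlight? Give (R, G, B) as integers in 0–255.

(186, 208, 255)

t = 13339/100 = 133.39; the t > 66 branch applies.
R = 329.7·(133.39 − 60)^(-0.1332) = 329.7·73.39^(-0.1332) = 329.7·0.56428 = 186.044.
G = 288.1·(133.39 − 60)^(-0.07551) = 288.1·73.39^(-0.07551) = 288.1·0.72298 = 208.290.
B = 255 by definition for t > 66.
Rounded: (186, 208, 255).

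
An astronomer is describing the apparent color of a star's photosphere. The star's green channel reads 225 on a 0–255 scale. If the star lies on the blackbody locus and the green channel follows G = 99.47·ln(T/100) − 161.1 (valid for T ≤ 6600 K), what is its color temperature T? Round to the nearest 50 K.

ln t = (225 + 161.1) / 99.47 = 3.8816.
t = e^3.8816 = 48.500.
T = 100·t = 4850 K → 4850 K to the nearest 50 K.

4850 K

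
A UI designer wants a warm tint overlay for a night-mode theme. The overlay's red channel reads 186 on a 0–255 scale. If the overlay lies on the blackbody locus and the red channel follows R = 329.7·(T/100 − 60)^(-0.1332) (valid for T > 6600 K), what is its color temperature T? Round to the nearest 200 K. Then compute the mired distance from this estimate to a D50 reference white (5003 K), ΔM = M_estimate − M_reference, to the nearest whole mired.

-125 mireds

(t − 60)^(-0.1332) = 186/329.7 = 0.56415.
t − 60 = 0.56415^(1/-0.1332) = 0.56415^(-7.508) = 73.521, so t = 133.521.
T = 100·t = 13352 K → 13400 K to the nearest 200 K.
M_estimate = 10⁶/13400 = 74.63; M_reference = 10⁶/5003 = 199.88.
ΔM = 74.63 − 199.88 = -125.25 → -125 mireds.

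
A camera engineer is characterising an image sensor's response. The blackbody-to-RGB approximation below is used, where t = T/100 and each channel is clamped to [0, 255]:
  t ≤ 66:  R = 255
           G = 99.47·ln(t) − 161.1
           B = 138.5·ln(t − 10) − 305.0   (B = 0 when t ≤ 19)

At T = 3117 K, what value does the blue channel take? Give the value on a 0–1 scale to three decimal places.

t = 3117/100 = 31.17; the t ≤ 66 branch applies.
B = 138.5·ln(31.17 − 10) − 305.0 = 138.5·ln 21.17 − 305.0 = 138.5·3.0526 − 305.0 = 117.783.
On a 0–1 scale: 117.783/255 = 0.4619 → 0.462.

0.462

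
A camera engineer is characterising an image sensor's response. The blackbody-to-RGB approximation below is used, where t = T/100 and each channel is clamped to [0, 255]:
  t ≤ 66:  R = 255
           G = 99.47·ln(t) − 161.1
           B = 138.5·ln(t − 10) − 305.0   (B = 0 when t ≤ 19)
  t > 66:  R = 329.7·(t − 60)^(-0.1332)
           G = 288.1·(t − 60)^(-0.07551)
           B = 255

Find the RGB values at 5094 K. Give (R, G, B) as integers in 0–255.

(255, 230, 209)

t = 5094/100 = 50.94; the t ≤ 66 branch applies.
R = 255 by definition for t ≤ 66.
G = 99.47·ln 50.94 − 161.1 = 99.47·3.9306 − 161.1 = 229.882.
B = 138.5·ln(50.94 − 10) − 305.0 = 138.5·ln 40.94 − 305.0 = 138.5·3.7121 − 305.0 = 209.127.
Rounded: (255, 230, 209).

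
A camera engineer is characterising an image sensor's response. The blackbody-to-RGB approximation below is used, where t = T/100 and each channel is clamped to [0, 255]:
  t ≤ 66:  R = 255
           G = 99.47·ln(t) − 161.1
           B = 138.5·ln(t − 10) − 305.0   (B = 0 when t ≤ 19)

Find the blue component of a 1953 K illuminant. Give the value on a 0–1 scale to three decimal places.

0.028

t = 1953/100 = 19.53; the t ≤ 66 branch applies.
B = 138.5·ln(19.53 − 10) − 305.0 = 138.5·ln 9.53 − 305.0 = 138.5·2.2544 − 305.0 = 7.241.
On a 0–1 scale: 7.241/255 = 0.0284 → 0.028.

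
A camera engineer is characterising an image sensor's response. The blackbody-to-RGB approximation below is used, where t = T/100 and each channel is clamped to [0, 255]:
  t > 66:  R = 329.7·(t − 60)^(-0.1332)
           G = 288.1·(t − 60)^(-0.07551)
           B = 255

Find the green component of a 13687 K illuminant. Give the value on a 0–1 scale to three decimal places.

0.814

t = 13687/100 = 136.87; the t > 66 branch applies.
G = 288.1·(136.87 − 60)^(-0.07551) = 288.1·76.87^(-0.07551) = 288.1·0.72045 = 207.563.
On a 0–1 scale: 207.563/255 = 0.8140 → 0.814.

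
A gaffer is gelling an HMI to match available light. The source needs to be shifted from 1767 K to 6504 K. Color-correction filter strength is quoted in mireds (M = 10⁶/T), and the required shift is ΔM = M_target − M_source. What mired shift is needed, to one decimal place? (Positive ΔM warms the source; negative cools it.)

-412.2 mireds

M_source = 10⁶/1767 = 565.931; M_target = 10⁶/6504 = 153.752.
ΔM = 153.752 − 565.931 = -412.179 → -412.2 mireds, a cooling shift.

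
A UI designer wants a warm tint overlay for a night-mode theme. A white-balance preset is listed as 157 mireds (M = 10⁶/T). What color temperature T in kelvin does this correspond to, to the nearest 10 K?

T = 10⁶ / 157 = 6369.43 K → 6370 K.

6370 K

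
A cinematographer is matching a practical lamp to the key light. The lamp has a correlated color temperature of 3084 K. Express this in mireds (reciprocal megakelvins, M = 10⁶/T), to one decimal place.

324.3 mireds

M = 10⁶ / 3084 = 324.254 → 324.3 mireds.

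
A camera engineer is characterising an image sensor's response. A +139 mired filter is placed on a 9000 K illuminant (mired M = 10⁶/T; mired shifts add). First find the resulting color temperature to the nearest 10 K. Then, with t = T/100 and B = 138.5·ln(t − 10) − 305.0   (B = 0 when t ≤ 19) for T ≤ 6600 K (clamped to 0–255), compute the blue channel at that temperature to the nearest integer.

166

M_in = 10⁶/9000 = 111.11; M_out = 111.11 + (+139) = 250.11.
T_out = 10⁶/250.11 = 3998.2 K → 4000 K; t = 40.
B = 138.5·ln(40 − 10) − 305.0 = 138.5·ln 30 − 305.0 = 138.5·3.4012 − 305.0 = 166.066.
Rounded: 166.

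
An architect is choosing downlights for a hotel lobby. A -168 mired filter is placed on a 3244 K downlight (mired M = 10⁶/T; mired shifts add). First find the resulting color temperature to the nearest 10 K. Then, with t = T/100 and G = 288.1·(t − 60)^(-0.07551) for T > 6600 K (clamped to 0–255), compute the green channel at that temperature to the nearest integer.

M_in = 10⁶/3244 = 308.26; M_out = 308.26 + (-168) = 140.26.
T_out = 10⁶/140.26 = 7129.5 K → 7130 K; t = 71.3.
G = 288.1·(71.3 − 60)^(-0.07551) = 288.1·11.3^(-0.07551) = 288.1·0.83269 = 239.897.
Rounded: 240.

240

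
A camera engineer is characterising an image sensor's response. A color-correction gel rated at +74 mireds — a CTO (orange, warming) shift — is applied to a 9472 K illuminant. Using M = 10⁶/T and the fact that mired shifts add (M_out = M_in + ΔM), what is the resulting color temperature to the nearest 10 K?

M_in = 10⁶/9472 = 105.57 mireds.
M_out = 105.57 + (+74) = 179.57 mireds.
T_out = 10⁶/179.57 = 5568.7 K → 5570 K.

5570 K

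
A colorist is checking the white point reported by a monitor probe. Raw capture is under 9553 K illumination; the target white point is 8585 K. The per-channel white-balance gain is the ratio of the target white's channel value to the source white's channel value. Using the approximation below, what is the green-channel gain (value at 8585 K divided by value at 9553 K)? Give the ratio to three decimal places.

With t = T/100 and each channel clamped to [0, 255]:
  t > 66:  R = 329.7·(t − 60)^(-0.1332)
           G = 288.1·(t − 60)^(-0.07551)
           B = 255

1.024

At 9553 K (t = 95.53):
  G = 288.1·(95.53 − 60)^(-0.07551) = 288.1·35.53^(-0.07551) = 288.1·0.76369 = 220.018.
At 8585 K (t = 85.85):
  G = 288.1·(85.85 − 60)^(-0.07551) = 288.1·25.85^(-0.07551) = 288.1·0.78225 = 225.366.
Gain = 225.366 / 220.018 = 1.0243 → 1.024.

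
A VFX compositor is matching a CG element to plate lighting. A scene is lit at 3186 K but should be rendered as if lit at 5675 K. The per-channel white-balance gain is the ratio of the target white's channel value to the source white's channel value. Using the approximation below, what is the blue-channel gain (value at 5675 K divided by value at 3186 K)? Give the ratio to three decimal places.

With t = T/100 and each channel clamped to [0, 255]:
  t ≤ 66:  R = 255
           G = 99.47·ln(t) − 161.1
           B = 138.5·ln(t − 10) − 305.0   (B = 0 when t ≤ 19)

1.861

At 3186 K (t = 31.86):
  B = 138.5·ln(31.86 − 10) − 305.0 = 138.5·ln 21.86 − 305.0 = 138.5·3.0847 − 305.0 = 122.225.
At 5675 K (t = 56.75):
  B = 138.5·ln(56.75 − 10) − 305.0 = 138.5·ln 46.75 − 305.0 = 138.5·3.8448 − 305.0 = 227.507.
Gain = 227.507 / 122.225 = 1.8614 → 1.861.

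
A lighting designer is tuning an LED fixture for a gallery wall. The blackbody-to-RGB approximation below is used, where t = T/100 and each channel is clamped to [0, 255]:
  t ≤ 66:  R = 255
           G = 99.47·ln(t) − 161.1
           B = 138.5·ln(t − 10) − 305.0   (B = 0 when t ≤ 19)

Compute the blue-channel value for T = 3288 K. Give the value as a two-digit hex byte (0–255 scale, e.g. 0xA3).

0x81

t = 3288/100 = 32.88; the t ≤ 66 branch applies.
B = 138.5·ln(32.88 − 10) − 305.0 = 138.5·ln 22.88 − 305.0 = 138.5·3.1303 − 305.0 = 128.541.
Rounded: 129; in hex, 0x81.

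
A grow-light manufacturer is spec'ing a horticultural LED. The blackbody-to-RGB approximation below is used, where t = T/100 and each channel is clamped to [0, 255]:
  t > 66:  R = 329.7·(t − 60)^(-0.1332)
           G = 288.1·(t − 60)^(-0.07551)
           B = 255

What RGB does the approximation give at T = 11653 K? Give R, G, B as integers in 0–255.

R=193, G=212, B=255

t = 11653/100 = 116.53; the t > 66 branch applies.
R = 329.7·(116.53 − 60)^(-0.1332) = 329.7·56.53^(-0.1332) = 329.7·0.58425 = 192.626.
G = 288.1·(116.53 − 60)^(-0.07551) = 288.1·56.53^(-0.07551) = 288.1·0.73737 = 212.436.
B = 255 by definition for t > 66.
Rounded: (193, 212, 255).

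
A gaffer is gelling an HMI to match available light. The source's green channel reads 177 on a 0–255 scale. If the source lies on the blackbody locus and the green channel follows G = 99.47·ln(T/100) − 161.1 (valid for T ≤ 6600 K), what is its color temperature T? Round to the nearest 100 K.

3000 K

ln t = (177 + 161.1) / 99.47 = 3.3990.
t = e^3.3990 = 29.935.
T = 100·t = 2993 K → 3000 K to the nearest 100 K.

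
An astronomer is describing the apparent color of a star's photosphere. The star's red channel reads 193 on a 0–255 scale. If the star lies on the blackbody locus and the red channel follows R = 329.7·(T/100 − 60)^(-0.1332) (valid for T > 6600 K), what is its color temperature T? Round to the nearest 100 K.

(t − 60)^(-0.1332) = 193/329.7 = 0.58538.
t − 60 = 0.58538^(1/-0.1332) = 0.58538^(-7.508) = 55.713, so t = 115.713.
T = 100·t = 11571 K → 11600 K to the nearest 100 K.

11600 K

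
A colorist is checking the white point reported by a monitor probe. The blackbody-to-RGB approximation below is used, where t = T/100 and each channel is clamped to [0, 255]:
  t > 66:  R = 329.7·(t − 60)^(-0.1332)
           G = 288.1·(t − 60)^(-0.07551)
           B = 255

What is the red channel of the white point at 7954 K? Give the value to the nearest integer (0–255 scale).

222

t = 7954/100 = 79.54; the t > 66 branch applies.
R = 329.7·(79.54 − 60)^(-0.1332) = 329.7·19.54^(-0.1332) = 329.7·0.67305 = 221.905.
Rounded: 222.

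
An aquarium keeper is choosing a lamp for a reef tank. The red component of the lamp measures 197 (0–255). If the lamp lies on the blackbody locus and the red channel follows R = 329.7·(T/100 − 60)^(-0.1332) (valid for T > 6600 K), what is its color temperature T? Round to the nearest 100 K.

10800 K

(t − 60)^(-0.1332) = 197/329.7 = 0.59751.
t − 60 = 0.59751^(1/-0.1332) = 0.59751^(-7.508) = 47.761, so t = 107.761.
T = 100·t = 10776 K → 10800 K to the nearest 100 K.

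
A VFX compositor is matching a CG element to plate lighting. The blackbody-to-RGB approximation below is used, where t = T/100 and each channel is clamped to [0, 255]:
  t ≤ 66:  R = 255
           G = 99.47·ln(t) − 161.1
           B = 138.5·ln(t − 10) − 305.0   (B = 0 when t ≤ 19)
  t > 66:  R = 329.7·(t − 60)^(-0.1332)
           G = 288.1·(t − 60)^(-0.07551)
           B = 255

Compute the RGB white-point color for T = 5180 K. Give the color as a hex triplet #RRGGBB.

t = 5180/100 = 51.8; the t ≤ 66 branch applies.
R = 255 by definition for t ≤ 66.
G = 99.47·ln 51.8 − 161.1 = 99.47·3.9474 − 161.1 = 231.547.
B = 138.5·ln(51.8 − 10) − 305.0 = 138.5·ln 41.8 − 305.0 = 138.5·3.7329 − 305.0 = 212.006.
Rounded: (255, 232, 212).
In hex: #FFE8D4.

#FFE8D4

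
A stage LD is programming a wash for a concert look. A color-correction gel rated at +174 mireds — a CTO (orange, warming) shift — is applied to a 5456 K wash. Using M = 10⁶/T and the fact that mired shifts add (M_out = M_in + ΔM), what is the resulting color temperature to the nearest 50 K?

2800 K

M_in = 10⁶/5456 = 183.28 mireds.
M_out = 183.28 + (+174) = 357.28 mireds.
T_out = 10⁶/357.28 = 2798.9 K → 2800 K.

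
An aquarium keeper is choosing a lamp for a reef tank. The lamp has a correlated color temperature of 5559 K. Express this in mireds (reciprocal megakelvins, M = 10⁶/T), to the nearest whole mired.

M = 10⁶ / 5559 = 179.888 → 180 mireds.

180 mireds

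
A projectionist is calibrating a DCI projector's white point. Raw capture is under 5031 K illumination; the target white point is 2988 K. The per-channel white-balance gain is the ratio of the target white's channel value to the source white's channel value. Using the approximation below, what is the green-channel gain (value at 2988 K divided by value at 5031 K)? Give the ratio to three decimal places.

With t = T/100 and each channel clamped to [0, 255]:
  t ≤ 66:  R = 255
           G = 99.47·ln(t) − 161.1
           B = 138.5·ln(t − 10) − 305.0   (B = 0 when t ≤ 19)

At 5031 K (t = 50.31):
  G = 99.47·ln 50.31 − 161.1 = 99.47·3.9182 − 161.1 = 228.644.
At 2988 K (t = 29.88):
  G = 99.47·ln 29.88 − 161.1 = 99.47·3.3972 − 161.1 = 176.818.
Gain = 176.818 / 228.644 = 0.7733 → 0.773.

0.773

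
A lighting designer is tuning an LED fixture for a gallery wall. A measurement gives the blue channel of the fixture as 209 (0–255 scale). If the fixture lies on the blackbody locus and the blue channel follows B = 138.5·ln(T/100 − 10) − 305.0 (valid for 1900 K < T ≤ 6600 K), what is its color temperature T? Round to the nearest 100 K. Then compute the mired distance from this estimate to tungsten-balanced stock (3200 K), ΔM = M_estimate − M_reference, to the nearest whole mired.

-116 mireds

ln(t − 10) = (209 + 305.0) / 138.5 = 3.7112.
t − 10 = e^3.7112 = 40.903, so t = 50.903.
T = 100·t = 5090 K → 5100 K to the nearest 100 K.
M_estimate = 10⁶/5100 = 196.08; M_reference = 10⁶/3200 = 312.50.
ΔM = 196.08 − 312.50 = -116.42 → -116 mireds.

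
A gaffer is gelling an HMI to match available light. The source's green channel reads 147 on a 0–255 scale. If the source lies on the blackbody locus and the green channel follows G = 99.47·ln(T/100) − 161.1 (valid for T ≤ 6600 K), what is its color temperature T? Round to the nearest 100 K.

ln t = (147 + 161.1) / 99.47 = 3.0974.
t = e^3.0974 = 22.141.
T = 100·t = 2214 K → 2200 K to the nearest 100 K.

2200 K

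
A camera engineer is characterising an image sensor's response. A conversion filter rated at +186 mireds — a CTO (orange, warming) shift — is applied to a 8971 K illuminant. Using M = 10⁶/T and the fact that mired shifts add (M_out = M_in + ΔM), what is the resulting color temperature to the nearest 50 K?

M_in = 10⁶/8971 = 111.47 mireds.
M_out = 111.47 + (+186) = 297.47 mireds.
T_out = 10⁶/297.47 = 3361.7 K → 3350 K.

3350 K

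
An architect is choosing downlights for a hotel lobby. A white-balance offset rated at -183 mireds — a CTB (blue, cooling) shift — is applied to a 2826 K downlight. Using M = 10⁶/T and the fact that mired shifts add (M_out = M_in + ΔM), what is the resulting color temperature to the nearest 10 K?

M_in = 10⁶/2826 = 353.86 mireds.
M_out = 353.86 + (-183) = 170.86 mireds.
T_out = 10⁶/170.86 = 5852.8 K → 5850 K.

5850 K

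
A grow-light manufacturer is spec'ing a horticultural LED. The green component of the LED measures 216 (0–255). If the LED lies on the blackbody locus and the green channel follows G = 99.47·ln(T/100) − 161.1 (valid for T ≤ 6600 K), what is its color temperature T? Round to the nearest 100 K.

4400 K

ln t = (216 + 161.1) / 99.47 = 3.7911.
t = e^3.7911 = 44.305.
T = 100·t = 4430 K → 4400 K to the nearest 100 K.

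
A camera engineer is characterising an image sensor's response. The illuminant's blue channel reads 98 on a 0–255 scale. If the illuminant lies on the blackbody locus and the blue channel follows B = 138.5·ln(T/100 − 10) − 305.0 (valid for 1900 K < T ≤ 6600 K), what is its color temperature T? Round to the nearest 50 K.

2850 K

ln(t − 10) = (98 + 305.0) / 138.5 = 2.9097.
t − 10 = e^2.9097 = 18.352, so t = 28.352.
T = 100·t = 2835 K → 2850 K to the nearest 50 K.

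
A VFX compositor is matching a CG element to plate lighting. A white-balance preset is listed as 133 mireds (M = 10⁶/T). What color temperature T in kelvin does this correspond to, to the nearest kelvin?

7519 K

T = 10⁶ / 133 = 7518.80 K → 7519 K.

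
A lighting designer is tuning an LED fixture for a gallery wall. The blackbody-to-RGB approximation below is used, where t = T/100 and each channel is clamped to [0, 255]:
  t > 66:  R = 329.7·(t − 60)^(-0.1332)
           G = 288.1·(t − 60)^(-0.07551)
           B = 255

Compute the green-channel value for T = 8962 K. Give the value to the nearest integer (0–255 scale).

223

t = 8962/100 = 89.62; the t > 66 branch applies.
G = 288.1·(89.62 − 60)^(-0.07551) = 288.1·29.62^(-0.07551) = 288.1·0.77425 = 223.061.
Rounded: 223.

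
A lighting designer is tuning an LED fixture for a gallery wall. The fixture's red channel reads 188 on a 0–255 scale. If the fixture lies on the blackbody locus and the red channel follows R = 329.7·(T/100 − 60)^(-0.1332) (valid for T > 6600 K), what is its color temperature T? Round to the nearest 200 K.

12800 K

(t − 60)^(-0.1332) = 188/329.7 = 0.57022.
t − 60 = 0.57022^(1/-0.1332) = 0.57022^(-7.508) = 67.848, so t = 127.848.
T = 100·t = 12785 K → 12800 K to the nearest 200 K.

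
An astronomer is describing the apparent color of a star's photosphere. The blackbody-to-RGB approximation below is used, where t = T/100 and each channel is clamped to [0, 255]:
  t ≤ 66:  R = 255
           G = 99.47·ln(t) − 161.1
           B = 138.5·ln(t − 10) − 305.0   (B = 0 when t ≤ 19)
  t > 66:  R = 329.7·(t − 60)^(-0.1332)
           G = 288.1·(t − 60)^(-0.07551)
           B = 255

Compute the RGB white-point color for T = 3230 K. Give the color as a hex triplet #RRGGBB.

#FFB97D

t = 3230/100 = 32.3; the t ≤ 66 branch applies.
R = 255 by definition for t ≤ 66.
G = 99.47·ln 32.3 − 161.1 = 99.47·3.4751 − 161.1 = 184.565.
B = 138.5·ln(32.3 − 10) − 305.0 = 138.5·ln 22.3 − 305.0 = 138.5·3.1046 − 305.0 = 124.985.
Rounded: (255, 185, 125).
In hex: #FFB97D.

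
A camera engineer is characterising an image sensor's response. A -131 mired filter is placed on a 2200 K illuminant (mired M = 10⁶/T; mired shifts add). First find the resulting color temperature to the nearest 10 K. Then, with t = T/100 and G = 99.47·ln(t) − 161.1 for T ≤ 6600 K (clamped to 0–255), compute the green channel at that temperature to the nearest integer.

M_in = 10⁶/2200 = 454.55; M_out = 454.55 + (-131) = 323.55.
T_out = 10⁶/323.55 = 3090.8 K → 3090 K; t = 30.9.
G = 99.47·ln 30.9 − 161.1 = 99.47·3.4308 − 161.1 = 180.157.
Rounded: 180.

180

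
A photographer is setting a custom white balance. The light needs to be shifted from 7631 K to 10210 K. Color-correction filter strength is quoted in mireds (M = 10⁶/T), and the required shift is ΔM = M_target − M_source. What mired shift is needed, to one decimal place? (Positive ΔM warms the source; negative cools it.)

M_source = 10⁶/7631 = 131.044; M_target = 10⁶/10210 = 97.943.
ΔM = 97.943 − 131.044 = -33.101 → -33.1 mireds, a cooling shift.

-33.1 mireds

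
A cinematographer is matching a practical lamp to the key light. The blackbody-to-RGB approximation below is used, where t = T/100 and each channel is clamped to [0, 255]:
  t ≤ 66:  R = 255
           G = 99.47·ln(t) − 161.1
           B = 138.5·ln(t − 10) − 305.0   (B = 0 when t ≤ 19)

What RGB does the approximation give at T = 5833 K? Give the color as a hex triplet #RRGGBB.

t = 5833/100 = 58.33; the t ≤ 66 branch applies.
R = 255 by definition for t ≤ 66.
G = 99.47·ln 58.33 − 161.1 = 99.47·4.0661 − 161.1 = 243.357.
B = 138.5·ln(58.33 − 10) − 305.0 = 138.5·ln 48.33 − 305.0 = 138.5·3.8781 − 305.0 = 232.110.
Rounded: (255, 243, 232).
In hex: #FFF3E8.

#FFF3E8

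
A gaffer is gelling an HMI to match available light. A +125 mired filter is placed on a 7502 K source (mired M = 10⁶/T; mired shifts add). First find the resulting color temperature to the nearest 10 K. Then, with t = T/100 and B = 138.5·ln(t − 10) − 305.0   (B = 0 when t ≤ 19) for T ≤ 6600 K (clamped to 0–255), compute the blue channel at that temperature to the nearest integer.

160

M_in = 10⁶/7502 = 133.30; M_out = 133.30 + (+125) = 258.30.
T_out = 10⁶/258.30 = 3871.5 K → 3870 K; t = 38.7.
B = 138.5·ln(38.7 − 10) − 305.0 = 138.5·ln 28.7 − 305.0 = 138.5·3.3569 − 305.0 = 159.930.
Rounded: 160.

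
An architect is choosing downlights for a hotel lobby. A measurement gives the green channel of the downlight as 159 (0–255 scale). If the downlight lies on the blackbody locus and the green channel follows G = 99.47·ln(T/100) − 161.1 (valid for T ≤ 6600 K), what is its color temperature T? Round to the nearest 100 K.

ln t = (159 + 161.1) / 99.47 = 3.2181.
t = e^3.2181 = 24.980.
T = 100·t = 2498 K → 2500 K to the nearest 100 K.

2500 K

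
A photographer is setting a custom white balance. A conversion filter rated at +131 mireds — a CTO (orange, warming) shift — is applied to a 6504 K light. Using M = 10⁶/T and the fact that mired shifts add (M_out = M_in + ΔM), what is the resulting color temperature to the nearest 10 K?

M_in = 10⁶/6504 = 153.75 mireds.
M_out = 153.75 + (+131) = 284.75 mireds.
T_out = 10⁶/284.75 = 3511.8 K → 3510 K.

3510 K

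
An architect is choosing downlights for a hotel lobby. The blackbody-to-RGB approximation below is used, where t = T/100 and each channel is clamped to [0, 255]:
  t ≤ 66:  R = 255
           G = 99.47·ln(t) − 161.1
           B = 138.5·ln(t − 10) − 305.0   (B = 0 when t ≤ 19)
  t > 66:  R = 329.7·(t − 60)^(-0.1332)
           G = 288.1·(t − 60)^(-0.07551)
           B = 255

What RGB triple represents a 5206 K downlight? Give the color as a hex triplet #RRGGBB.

t = 5206/100 = 52.06; the t ≤ 66 branch applies.
R = 255 by definition for t ≤ 66.
G = 99.47·ln 52.06 − 161.1 = 99.47·3.9524 − 161.1 = 232.045.
B = 138.5·ln(52.06 − 10) − 305.0 = 138.5·ln 42.06 − 305.0 = 138.5·3.7391 − 305.0 = 212.865.
Rounded: (255, 232, 213).
In hex: #FFE8D5.

#FFE8D5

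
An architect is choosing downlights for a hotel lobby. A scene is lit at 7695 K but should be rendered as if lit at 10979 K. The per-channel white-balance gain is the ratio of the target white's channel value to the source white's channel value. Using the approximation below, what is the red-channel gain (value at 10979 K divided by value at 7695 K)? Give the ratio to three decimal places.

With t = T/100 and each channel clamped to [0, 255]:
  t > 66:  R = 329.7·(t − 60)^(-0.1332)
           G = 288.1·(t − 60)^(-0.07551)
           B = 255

0.866

At 7695 K (t = 76.95):
  R = 329.7·(76.95 − 60)^(-0.1332) = 329.7·16.95^(-0.1332) = 329.7·0.68592 = 226.148.
At 10979 K (t = 109.79):
  R = 329.7·(109.79 − 60)^(-0.1332) = 329.7·49.79^(-0.1332) = 329.7·0.59421 = 195.911.
Gain = 195.911 / 226.148 = 0.8663 → 0.866.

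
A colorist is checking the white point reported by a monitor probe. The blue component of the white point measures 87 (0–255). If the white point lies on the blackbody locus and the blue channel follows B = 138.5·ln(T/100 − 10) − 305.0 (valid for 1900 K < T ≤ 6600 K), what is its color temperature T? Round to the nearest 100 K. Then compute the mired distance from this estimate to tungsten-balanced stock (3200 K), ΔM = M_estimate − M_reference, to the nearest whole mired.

ln(t − 10) = (87 + 305.0) / 138.5 = 2.8303.
t − 10 = e^2.8303 = 16.951, so t = 26.951.
T = 100·t = 2695 K → 2700 K to the nearest 100 K.
M_estimate = 10⁶/2700 = 370.37; M_reference = 10⁶/3200 = 312.50.
ΔM = 370.37 − 312.50 = 57.87 → +58 mireds.

+58 mireds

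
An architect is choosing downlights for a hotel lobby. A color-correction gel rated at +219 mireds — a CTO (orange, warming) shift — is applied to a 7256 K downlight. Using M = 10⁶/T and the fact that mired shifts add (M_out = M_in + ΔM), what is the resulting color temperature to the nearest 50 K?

2800 K

M_in = 10⁶/7256 = 137.82 mireds.
M_out = 137.82 + (+219) = 356.82 mireds.
T_out = 10⁶/356.82 = 2802.6 K → 2800 K.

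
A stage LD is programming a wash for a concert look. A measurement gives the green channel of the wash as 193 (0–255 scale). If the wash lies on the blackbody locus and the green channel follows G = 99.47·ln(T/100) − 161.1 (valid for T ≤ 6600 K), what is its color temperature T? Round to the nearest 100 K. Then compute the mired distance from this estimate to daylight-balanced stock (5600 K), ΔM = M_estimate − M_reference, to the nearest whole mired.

ln t = (193 + 161.1) / 99.47 = 3.5599.
t = e^3.5599 = 35.159.
T = 100·t = 3516 K → 3500 K to the nearest 100 K.
M_estimate = 10⁶/3500 = 285.71; M_reference = 10⁶/5600 = 178.57.
ΔM = 285.71 − 178.57 = 107.14 → +107 mireds.

+107 mireds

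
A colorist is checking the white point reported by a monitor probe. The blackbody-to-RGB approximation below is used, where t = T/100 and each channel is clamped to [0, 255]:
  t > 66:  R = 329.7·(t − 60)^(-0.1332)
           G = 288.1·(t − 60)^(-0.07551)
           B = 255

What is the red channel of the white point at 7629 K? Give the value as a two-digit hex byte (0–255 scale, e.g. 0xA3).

0xE3

t = 7629/100 = 76.29; the t > 66 branch applies.
R = 329.7·(76.29 − 60)^(-0.1332) = 329.7·16.29^(-0.1332) = 329.7·0.68956 = 227.348.
Rounded: 227; in hex, 0xE3.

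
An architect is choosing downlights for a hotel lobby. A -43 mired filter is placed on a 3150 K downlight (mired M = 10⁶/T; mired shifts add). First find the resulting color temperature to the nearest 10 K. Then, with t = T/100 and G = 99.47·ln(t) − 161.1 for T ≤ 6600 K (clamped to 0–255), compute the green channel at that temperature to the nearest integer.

M_in = 10⁶/3150 = 317.46; M_out = 317.46 + (-43) = 274.46.
T_out = 10⁶/274.46 = 3643.5 K → 3640 K; t = 36.4.
G = 99.47·ln 36.4 − 161.1 = 99.47·3.5946 − 161.1 = 196.452.
Rounded: 196.

196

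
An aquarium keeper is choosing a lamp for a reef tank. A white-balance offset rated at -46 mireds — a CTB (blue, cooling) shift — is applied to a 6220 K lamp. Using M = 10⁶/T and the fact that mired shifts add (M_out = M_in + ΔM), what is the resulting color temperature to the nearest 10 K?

M_in = 10⁶/6220 = 160.77 mireds.
M_out = 160.77 + (-46) = 114.77 mireds.
T_out = 10⁶/114.77 = 8712.9 K → 8710 K.

8710 K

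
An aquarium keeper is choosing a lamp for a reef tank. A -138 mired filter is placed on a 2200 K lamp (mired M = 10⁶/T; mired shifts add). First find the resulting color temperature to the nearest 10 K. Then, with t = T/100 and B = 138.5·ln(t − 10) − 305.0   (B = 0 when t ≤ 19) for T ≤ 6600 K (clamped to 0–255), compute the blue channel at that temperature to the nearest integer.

121

M_in = 10⁶/2200 = 454.55; M_out = 454.55 + (-138) = 316.55.
T_out = 10⁶/316.55 = 3159.1 K → 3160 K; t = 31.6.
B = 138.5·ln(31.6 − 10) − 305.0 = 138.5·ln 21.6 − 305.0 = 138.5·3.0727 − 305.0 = 120.568.
Rounded: 121.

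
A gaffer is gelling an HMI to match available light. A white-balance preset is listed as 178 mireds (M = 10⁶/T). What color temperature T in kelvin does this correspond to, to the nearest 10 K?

5620 K

T = 10⁶ / 178 = 5617.98 K → 5620 K.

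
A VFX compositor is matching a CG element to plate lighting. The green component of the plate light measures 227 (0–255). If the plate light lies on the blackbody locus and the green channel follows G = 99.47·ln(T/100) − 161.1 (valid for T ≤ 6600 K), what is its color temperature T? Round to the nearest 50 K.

4950 K

ln t = (227 + 161.1) / 99.47 = 3.9017.
t = e^3.9017 = 49.485.
T = 100·t = 4949 K → 4950 K to the nearest 50 K.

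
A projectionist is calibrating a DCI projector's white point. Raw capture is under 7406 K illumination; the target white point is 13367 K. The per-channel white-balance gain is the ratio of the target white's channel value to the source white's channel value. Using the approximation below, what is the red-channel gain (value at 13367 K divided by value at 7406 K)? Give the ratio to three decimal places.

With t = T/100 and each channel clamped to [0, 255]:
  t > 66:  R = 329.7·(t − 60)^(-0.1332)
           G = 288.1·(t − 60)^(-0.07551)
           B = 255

0.802

At 7406 K (t = 74.06):
  R = 329.7·(74.06 − 60)^(-0.1332) = 329.7·14.06^(-0.1332) = 329.7·0.70322 = 231.850.
At 13367 K (t = 133.67):
  R = 329.7·(133.67 − 60)^(-0.1332) = 329.7·73.67^(-0.1332) = 329.7·0.56400 = 185.950.
Gain = 185.950 / 231.850 = 0.8020 → 0.802.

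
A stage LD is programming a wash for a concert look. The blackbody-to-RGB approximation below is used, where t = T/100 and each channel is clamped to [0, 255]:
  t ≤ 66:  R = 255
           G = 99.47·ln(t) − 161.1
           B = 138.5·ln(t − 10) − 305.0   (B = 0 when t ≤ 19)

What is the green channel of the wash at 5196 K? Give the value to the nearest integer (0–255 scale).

t = 5196/100 = 51.96; the t ≤ 66 branch applies.
G = 99.47·ln 51.96 − 161.1 = 99.47·3.9505 − 161.1 = 231.854.
Rounded: 232.

232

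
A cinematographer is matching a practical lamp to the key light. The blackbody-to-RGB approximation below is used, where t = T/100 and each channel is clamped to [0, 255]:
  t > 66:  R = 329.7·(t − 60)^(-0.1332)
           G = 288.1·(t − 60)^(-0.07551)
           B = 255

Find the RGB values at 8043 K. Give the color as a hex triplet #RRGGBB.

#DDE5FF

t = 8043/100 = 80.43; the t > 66 branch applies.
R = 329.7·(80.43 − 60)^(-0.1332) = 329.7·20.43^(-0.1332) = 329.7·0.66907 = 220.593.
G = 288.1·(80.43 − 60)^(-0.07551) = 288.1·20.43^(-0.07551) = 288.1·0.79627 = 229.406.
B = 255 by definition for t > 66.
Rounded: (221, 229, 255).
In hex: #DDE5FF.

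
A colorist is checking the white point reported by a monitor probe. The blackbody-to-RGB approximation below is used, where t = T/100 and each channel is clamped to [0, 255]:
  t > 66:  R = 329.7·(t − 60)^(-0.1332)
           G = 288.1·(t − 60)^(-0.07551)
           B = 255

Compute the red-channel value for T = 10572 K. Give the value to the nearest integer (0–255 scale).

198

t = 10572/100 = 105.72; the t > 66 branch applies.
R = 329.7·(105.72 − 60)^(-0.1332) = 329.7·45.72^(-0.1332) = 329.7·0.60100 = 198.149.
Rounded: 198.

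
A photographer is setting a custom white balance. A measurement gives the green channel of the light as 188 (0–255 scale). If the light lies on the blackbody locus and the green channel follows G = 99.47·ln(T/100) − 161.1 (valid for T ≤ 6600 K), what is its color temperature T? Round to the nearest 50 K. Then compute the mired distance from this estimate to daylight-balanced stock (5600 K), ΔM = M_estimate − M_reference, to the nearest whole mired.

ln t = (188 + 161.1) / 99.47 = 3.5096.
t = e^3.5096 = 33.435.
T = 100·t = 3343 K → 3350 K to the nearest 50 K.
M_estimate = 10⁶/3350 = 298.51; M_reference = 10⁶/5600 = 178.57.
ΔM = 298.51 − 178.57 = 119.94 → +120 mireds.

+120 mireds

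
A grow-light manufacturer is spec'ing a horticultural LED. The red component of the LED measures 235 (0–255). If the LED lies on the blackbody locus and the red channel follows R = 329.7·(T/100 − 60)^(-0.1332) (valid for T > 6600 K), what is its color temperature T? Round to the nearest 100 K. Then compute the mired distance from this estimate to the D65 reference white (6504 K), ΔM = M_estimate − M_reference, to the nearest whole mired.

(t − 60)^(-0.1332) = 235/329.7 = 0.71277.
t − 60 = 0.71277^(1/-0.1332) = 0.71277^(-7.508) = 12.705, so t = 72.705.
T = 100·t = 7271 K → 7300 K to the nearest 100 K.
M_estimate = 10⁶/7300 = 136.99; M_reference = 10⁶/6504 = 153.75.
ΔM = 136.99 − 153.75 = -16.77 → -17 mireds.

-17 mireds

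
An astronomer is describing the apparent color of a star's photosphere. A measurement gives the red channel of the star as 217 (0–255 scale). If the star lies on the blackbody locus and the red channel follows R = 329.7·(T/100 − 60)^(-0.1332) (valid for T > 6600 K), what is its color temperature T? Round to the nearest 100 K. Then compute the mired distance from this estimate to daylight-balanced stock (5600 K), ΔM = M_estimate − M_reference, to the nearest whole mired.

-58 mireds

(t − 60)^(-0.1332) = 217/329.7 = 0.65817.
t − 60 = 0.65817^(1/-0.1332) = 0.65817^(-7.508) = 23.110, so t = 83.110.
T = 100·t = 8311 K → 8300 K to the nearest 100 K.
M_estimate = 10⁶/8300 = 120.48; M_reference = 10⁶/5600 = 178.57.
ΔM = 120.48 − 178.57 = -58.09 → -58 mireds.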